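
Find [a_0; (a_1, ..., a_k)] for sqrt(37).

Write x_i = (sqrt(37) + m_i)/d_i with (m_0, d_0) = (0, 1). a_0 = floor(sqrt(37)) = 6, since 6^2 = 36 <= 37 < 49 = 7^2.
Iterate m_{i+1} = d_i*a_i - m_i, d_{i+1} = (37 - m_{i+1}^2)/d_i, a_{i+1} = floor((a_0 + m_{i+1})/d_{i+1}):
  m_1 = 1*6 - 0 = 6, d_1 = (37 - 6^2)/1 = 1/1 = 1, a_1 = floor((6 + 6)/1) = 12.
  m_2 = 1*12 - 6 = 6, d_2 = (37 - 6^2)/1 = 1/1 = 1: (m_2, d_2) = (m_1, d_1) = (6, 1), so from here the quotient a_1 repeats; the period length is 1.
Hence the expansion of sqrt(37) is a_0 = 6 followed by the repeating block 12 (period 1).

[6; (12)]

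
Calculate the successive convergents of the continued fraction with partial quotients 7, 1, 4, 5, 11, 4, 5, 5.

7/1, 8/1, 39/5, 203/26, 2272/291, 9291/1190, 48727/6241, 252926/32395

Using the convergent recurrence p_i = a_i*p_{i-1} + p_{i-2}, q_i = a_i*q_{i-1} + q_{i-2} with p_{-2}=0, p_{-1}=1, q_{-2}=1, q_{-1}=0:
  i=0: a_0=7, p_0 = 7*1 + 0 = 7, q_0 = 7*0 + 1 = 1.
  i=1: a_1=1, p_1 = 1*7 + 1 = 8, q_1 = 1*1 + 0 = 1.
  i=2: a_2=4, p_2 = 4*8 + 7 = 39, q_2 = 4*1 + 1 = 5.
  i=3: a_3=5, p_3 = 5*39 + 8 = 203, q_3 = 5*5 + 1 = 26.
  i=4: a_4=11, p_4 = 11*203 + 39 = 2272, q_4 = 11*26 + 5 = 291.
  i=5: a_5=4, p_5 = 4*2272 + 203 = 9291, q_5 = 4*291 + 26 = 1190.
  i=6: a_6=5, p_6 = 5*9291 + 2272 = 48727, q_6 = 5*1190 + 291 = 6241.
  i=7: a_7=5, p_7 = 5*48727 + 9291 = 252926, q_7 = 5*6241 + 1190 = 32395.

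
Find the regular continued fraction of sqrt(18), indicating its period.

Write x_i = (sqrt(18) + m_i)/d_i with (m_0, d_0) = (0, 1). a_0 = floor(sqrt(18)) = 4, since 4^2 = 16 <= 18 < 25 = 5^2.
Iterate m_{i+1} = d_i*a_i - m_i, d_{i+1} = (18 - m_{i+1}^2)/d_i, a_{i+1} = floor((a_0 + m_{i+1})/d_{i+1}):
  m_1 = 1*4 - 0 = 4, d_1 = (18 - 4^2)/1 = 2/1 = 2, a_1 = floor((4 + 4)/2) = 4.
  m_2 = 2*4 - 4 = 4, d_2 = (18 - 4^2)/2 = 2/2 = 1, a_2 = floor((4 + 4)/1) = 8.
  m_3 = 1*8 - 4 = 4, d_3 = (18 - 4^2)/1 = 2/1 = 2: (m_3, d_3) = (m_1, d_1) = (4, 2), so from here the quotients repeat a_1, a_2; the period length is 2.
Hence the expansion of sqrt(18) is a_0 = 4 followed by the repeating block 4, 8 (period 2).

[4; (4, 8)]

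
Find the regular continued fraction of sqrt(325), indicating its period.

[18; (36)]

Write x_i = (sqrt(325) + m_i)/d_i with (m_0, d_0) = (0, 1). a_0 = floor(sqrt(325)) = 18, since 18^2 = 324 <= 325 < 361 = 19^2.
Iterate m_{i+1} = d_i*a_i - m_i, d_{i+1} = (325 - m_{i+1}^2)/d_i, a_{i+1} = floor((a_0 + m_{i+1})/d_{i+1}):
  m_1 = 1*18 - 0 = 18, d_1 = (325 - 18^2)/1 = 1/1 = 1, a_1 = floor((18 + 18)/1) = 36.
  m_2 = 1*36 - 18 = 18, d_2 = (325 - 18^2)/1 = 1/1 = 1: (m_2, d_2) = (m_1, d_1) = (18, 1), so from here the quotient a_1 repeats; the period length is 1.
Hence the expansion of sqrt(325) is a_0 = 18 followed by the repeating block 36 (period 1).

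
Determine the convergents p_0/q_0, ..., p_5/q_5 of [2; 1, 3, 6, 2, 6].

2/1, 3/1, 11/4, 69/25, 149/54, 963/349

Using the convergent recurrence p_i = a_i*p_{i-1} + p_{i-2}, q_i = a_i*q_{i-1} + q_{i-2} with p_{-2}=0, p_{-1}=1, q_{-2}=1, q_{-1}=0:
  i=0: a_0=2, p_0 = 2*1 + 0 = 2, q_0 = 2*0 + 1 = 1.
  i=1: a_1=1, p_1 = 1*2 + 1 = 3, q_1 = 1*1 + 0 = 1.
  i=2: a_2=3, p_2 = 3*3 + 2 = 11, q_2 = 3*1 + 1 = 4.
  i=3: a_3=6, p_3 = 6*11 + 3 = 69, q_3 = 6*4 + 1 = 25.
  i=4: a_4=2, p_4 = 2*69 + 11 = 149, q_4 = 2*25 + 4 = 54.
  i=5: a_5=6, p_5 = 6*149 + 69 = 963, q_5 = 6*54 + 25 = 349.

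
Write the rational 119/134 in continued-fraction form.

Run the Euclidean algorithm on 119 and 134; the successive quotients are the partial quotients a_0, a_1, ... (each step inverts the fractional part left over by the previous one):
  119 = 0*134 + 119, so a_0 = 0.
  134 = 1*119 + 15, so a_1 = 1.
  119 = 7*15 + 14, so a_2 = 7.
  15 = 1*14 + 1, so a_3 = 1.
  14 = 14*1 + 0, so a_4 = 14.
The remainder reaches 0 after 5 divisions, so the expansion has 5 partial quotients, read off in order.

[0; 1, 7, 1, 14]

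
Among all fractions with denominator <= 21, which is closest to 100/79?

Expand x = 100/79 as a continued fraction with the Euclidean algorithm:
  100 = 1*79 + 21, so a_0 = 1.
  79 = 3*21 + 16, so a_1 = 3.
  21 = 1*16 + 5, so a_2 = 1.
  16 = 3*5 + 1, so a_3 = 3.
  5 = 5*1 + 0, so a_4 = 5.
so x = [1; 3, 1, 3, 5].
Convergents (p_i = a_i*p_{i-1} + p_{i-2}, q_i = a_i*q_{i-1} + q_{i-2} with p_{-2}=0, p_{-1}=1, q_{-2}=1, q_{-1}=0), until the denominator exceeds 21:
  i=0: a_0=1, p_0 = 1*1 + 0 = 1, q_0 = 1*0 + 1 = 1.
  i=1: a_1=3, p_1 = 3*1 + 1 = 4, q_1 = 3*1 + 0 = 3.
  i=2: a_2=1, p_2 = 1*4 + 1 = 5, q_2 = 1*3 + 1 = 4.
  i=3: a_3=3, p_3 = 3*5 + 4 = 19, q_3 = 3*4 + 3 = 15.
  i=4: a_4=5, p_4 = 5*19 + 5 = 100, q_4 = 5*15 + 4 = 79.
q_4 = 79 > 21, so the last convergent with denominator <= 21 is p_3/q_3 = 19/15.
The closest fraction with denominator <= 21 is either p_3/q_3 or the intermediate fraction (k*p_3 + p_2)/(k*q_3 + q_2) with the largest k >= 1 whose denominator stays <= 21; these approach x as k grows, and every other convergent or intermediate fraction in range is farther away.
Largest k: floor((21 - q_2)/q_3) = floor((21 - 4)/15) = 1.
That gives (1*19 + 5)/(1*15 + 4) = 24/19.
Compare the errors: |x - 19/15| = |100*15 - 19*79|/(79*15) = 1/1185, and |x - 24/19| = |100*19 - 24*79|/(79*19) = 4/1501.
Cross-multiplying, 1*1501 = 1501 < 4740 = 4*1185, so 1/1185 is smaller: the convergent 19/15 is closer to x than 24/19.

19/15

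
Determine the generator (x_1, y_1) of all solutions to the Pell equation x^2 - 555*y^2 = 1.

(x, y) = (1814, 77)

First expand sqrt(555) as a continued fraction. With x_i = (sqrt(555) + m_i)/d_i and (m_0, d_0) = (0, 1): a_0 = floor(sqrt(555)) = 23, since 23^2 = 529 <= 555 < 576 = 24^2.
Iterate m_{i+1} = d_i*a_i - m_i, d_{i+1} = (555 - m_{i+1}^2)/d_i, a_{i+1} = floor((a_0 + m_{i+1})/d_{i+1}):
  m_1 = 1*23 - 0 = 23, d_1 = (555 - 23^2)/1 = 26/1 = 26, a_1 = floor((23 + 23)/26) = 1.
  m_2 = 26*1 - 23 = 3, d_2 = (555 - 3^2)/26 = 546/26 = 21, a_2 = floor((23 + 3)/21) = 1.
  m_3 = 21*1 - 3 = 18, d_3 = (555 - 18^2)/21 = 231/21 = 11, a_3 = floor((23 + 18)/11) = 3.
  m_4 = 11*3 - 18 = 15, d_4 = (555 - 15^2)/11 = 330/11 = 30, a_4 = floor((23 + 15)/30) = 1.
  m_5 = 30*1 - 15 = 15, d_5 = (555 - 15^2)/30 = 330/30 = 11, a_5 = floor((23 + 15)/11) = 3.
  m_6 = 11*3 - 15 = 18, d_6 = (555 - 18^2)/11 = 231/11 = 21, a_6 = floor((23 + 18)/21) = 1.
  m_7 = 21*1 - 18 = 3, d_7 = (555 - 3^2)/21 = 546/21 = 26, a_7 = floor((23 + 3)/26) = 1.
  m_8 = 26*1 - 3 = 23, d_8 = (555 - 23^2)/26 = 26/26 = 1, a_8 = floor((23 + 23)/1) = 46.
  m_9 = 1*46 - 23 = 23, d_9 = (555 - 23^2)/1 = 26/1 = 26: (m_9, d_9) = (m_1, d_1) = (23, 26), so from here the quotients repeat a_1, ..., a_8; the period length is 8.
So sqrt(555) = [23; (1, 1, 3, 1, 3, 1, 1, 46)] with period length k = 8.
k is even, so the fundamental solution of x^2 - 555y^2 = 1 is (p_{k-1}, q_{k-1}) = (p_7, q_7); compute convergents through index 7.
Convergents (p_i = a_i*p_{i-1} + p_{i-2}, q_i = a_i*q_{i-1} + q_{i-2} with p_{-2}=0, p_{-1}=1, q_{-2}=1, q_{-1}=0):
  i=0: a_0=23, p_0 = 23*1 + 0 = 23, q_0 = 23*0 + 1 = 1.
  i=1: a_1=1, p_1 = 1*23 + 1 = 24, q_1 = 1*1 + 0 = 1.
  i=2: a_2=1, p_2 = 1*24 + 23 = 47, q_2 = 1*1 + 1 = 2.
  i=3: a_3=3, p_3 = 3*47 + 24 = 165, q_3 = 3*2 + 1 = 7.
  i=4: a_4=1, p_4 = 1*165 + 47 = 212, q_4 = 1*7 + 2 = 9.
  i=5: a_5=3, p_5 = 3*212 + 165 = 801, q_5 = 3*9 + 7 = 34.
  i=6: a_6=1, p_6 = 1*801 + 212 = 1013, q_6 = 1*34 + 9 = 43.
  i=7: a_7=1, p_7 = 1*1013 + 801 = 1814, q_7 = 1*43 + 34 = 77.
Check: 1814^2 - 555*77^2 = 3290596 - 3290595 = 1, so (x, y) = (1814, 77) solves the equation, and by the theorem it is the least positive solution.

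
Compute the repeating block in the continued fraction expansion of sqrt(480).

Write x_i = (sqrt(480) + m_i)/d_i with (m_0, d_0) = (0, 1). a_0 = floor(sqrt(480)) = 21, since 21^2 = 441 <= 480 < 484 = 22^2.
Iterate m_{i+1} = d_i*a_i - m_i, d_{i+1} = (480 - m_{i+1}^2)/d_i, a_{i+1} = floor((a_0 + m_{i+1})/d_{i+1}):
  m_1 = 1*21 - 0 = 21, d_1 = (480 - 21^2)/1 = 39/1 = 39, a_1 = floor((21 + 21)/39) = 1.
  m_2 = 39*1 - 21 = 18, d_2 = (480 - 18^2)/39 = 156/39 = 4, a_2 = floor((21 + 18)/4) = 9.
  m_3 = 4*9 - 18 = 18, d_3 = (480 - 18^2)/4 = 156/4 = 39, a_3 = floor((21 + 18)/39) = 1.
  m_4 = 39*1 - 18 = 21, d_4 = (480 - 21^2)/39 = 39/39 = 1, a_4 = floor((21 + 21)/1) = 42.
  m_5 = 1*42 - 21 = 21, d_5 = (480 - 21^2)/1 = 39/1 = 39: (m_5, d_5) = (m_1, d_1) = (21, 39), so from here the quotients repeat a_1, ..., a_4; the period length is 4.
Hence the expansion of sqrt(480) is a_0 = 21 followed by the repeating block 1, 9, 1, 42 (period 4).

[21; (1, 9, 1, 42)]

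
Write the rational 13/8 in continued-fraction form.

[1; 1, 1, 1, 2]

Run the Euclidean algorithm on 13 and 8; the successive quotients are the partial quotients a_0, a_1, ... (each step inverts the fractional part left over by the previous one):
  13 = 1*8 + 5, so a_0 = 1.
  8 = 1*5 + 3, so a_1 = 1.
  5 = 1*3 + 2, so a_2 = 1.
  3 = 1*2 + 1, so a_3 = 1.
  2 = 2*1 + 0, so a_4 = 2.
The remainder reaches 0 after 5 divisions, so the expansion has 5 partial quotients, read off in order.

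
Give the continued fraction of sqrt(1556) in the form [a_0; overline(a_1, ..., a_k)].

Write x_i = (sqrt(1556) + m_i)/d_i with (m_0, d_0) = (0, 1). a_0 = floor(sqrt(1556)) = 39, since 39^2 = 1521 <= 1556 < 1600 = 40^2.
Iterate m_{i+1} = d_i*a_i - m_i, d_{i+1} = (1556 - m_{i+1}^2)/d_i, a_{i+1} = floor((a_0 + m_{i+1})/d_{i+1}):
  m_1 = 1*39 - 0 = 39, d_1 = (1556 - 39^2)/1 = 35/1 = 35, a_1 = floor((39 + 39)/35) = 2.
  m_2 = 35*2 - 39 = 31, d_2 = (1556 - 31^2)/35 = 595/35 = 17, a_2 = floor((39 + 31)/17) = 4.
  m_3 = 17*4 - 31 = 37, d_3 = (1556 - 37^2)/17 = 187/17 = 11, a_3 = floor((39 + 37)/11) = 6.
  m_4 = 11*6 - 37 = 29, d_4 = (1556 - 29^2)/11 = 715/11 = 65, a_4 = floor((39 + 29)/65) = 1.
  m_5 = 65*1 - 29 = 36, d_5 = (1556 - 36^2)/65 = 260/65 = 4, a_5 = floor((39 + 36)/4) = 18.
  m_6 = 4*18 - 36 = 36, d_6 = (1556 - 36^2)/4 = 260/4 = 65, a_6 = floor((39 + 36)/65) = 1.
  m_7 = 65*1 - 36 = 29, d_7 = (1556 - 29^2)/65 = 715/65 = 11, a_7 = floor((39 + 29)/11) = 6.
  m_8 = 11*6 - 29 = 37, d_8 = (1556 - 37^2)/11 = 187/11 = 17, a_8 = floor((39 + 37)/17) = 4.
  m_9 = 17*4 - 37 = 31, d_9 = (1556 - 31^2)/17 = 595/17 = 35, a_9 = floor((39 + 31)/35) = 2.
  m_10 = 35*2 - 31 = 39, d_10 = (1556 - 39^2)/35 = 35/35 = 1, a_10 = floor((39 + 39)/1) = 78.
  m_11 = 1*78 - 39 = 39, d_11 = (1556 - 39^2)/1 = 35/1 = 35: (m_11, d_11) = (m_1, d_1) = (39, 35), so from here the quotients repeat a_1, ..., a_10; the period length is 10.
Hence the expansion of sqrt(1556) is a_0 = 39 followed by the repeating block 2, 4, 6, 1, 18, 1, 6, 4, 2, 78 (period 10).

[39; overline(2, 4, 6, 1, 18, 1, 6, 4, 2, 78)]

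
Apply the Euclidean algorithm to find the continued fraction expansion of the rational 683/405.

[1; 1, 2, 5, 3, 2, 3]

Run the Euclidean algorithm on 683 and 405; the successive quotients are the partial quotients a_0, a_1, ... (each step inverts the fractional part left over by the previous one):
  683 = 1*405 + 278, so a_0 = 1.
  405 = 1*278 + 127, so a_1 = 1.
  278 = 2*127 + 24, so a_2 = 2.
  127 = 5*24 + 7, so a_3 = 5.
  24 = 3*7 + 3, so a_4 = 3.
  7 = 2*3 + 1, so a_5 = 2.
  3 = 3*1 + 0, so a_6 = 3.
The remainder reaches 0 after 7 divisions, so the expansion has 7 partial quotients, read off in order.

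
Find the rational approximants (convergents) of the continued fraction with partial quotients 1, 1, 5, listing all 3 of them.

Using the convergent recurrence p_i = a_i*p_{i-1} + p_{i-2}, q_i = a_i*q_{i-1} + q_{i-2} with p_{-2}=0, p_{-1}=1, q_{-2}=1, q_{-1}=0:
  i=0: a_0=1, p_0 = 1*1 + 0 = 1, q_0 = 1*0 + 1 = 1.
  i=1: a_1=1, p_1 = 1*1 + 1 = 2, q_1 = 1*1 + 0 = 1.
  i=2: a_2=5, p_2 = 5*2 + 1 = 11, q_2 = 5*1 + 1 = 6.

1/1, 2/1, 11/6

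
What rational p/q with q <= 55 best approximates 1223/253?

Expand x = 1223/253 as a continued fraction with the Euclidean algorithm:
  1223 = 4*253 + 211, so a_0 = 4.
  253 = 1*211 + 42, so a_1 = 1.
  211 = 5*42 + 1, so a_2 = 5.
  42 = 42*1 + 0, so a_3 = 42.
so x = [4; 1, 5, 42].
Convergents (p_i = a_i*p_{i-1} + p_{i-2}, q_i = a_i*q_{i-1} + q_{i-2} with p_{-2}=0, p_{-1}=1, q_{-2}=1, q_{-1}=0), until the denominator exceeds 55:
  i=0: a_0=4, p_0 = 4*1 + 0 = 4, q_0 = 4*0 + 1 = 1.
  i=1: a_1=1, p_1 = 1*4 + 1 = 5, q_1 = 1*1 + 0 = 1.
  i=2: a_2=5, p_2 = 5*5 + 4 = 29, q_2 = 5*1 + 1 = 6.
  i=3: a_3=42, p_3 = 42*29 + 5 = 1223, q_3 = 42*6 + 1 = 253.
q_3 = 253 > 55, so the last convergent with denominator <= 55 is p_2/q_2 = 29/6.
The closest fraction with denominator <= 55 is either p_2/q_2 or the intermediate fraction (k*p_2 + p_1)/(k*q_2 + q_1) with the largest k >= 1 whose denominator stays <= 55; these approach x as k grows, and every other convergent or intermediate fraction in range is farther away.
Largest k: floor((55 - q_1)/q_2) = floor((55 - 1)/6) = 9.
That gives (9*29 + 5)/(9*6 + 1) = 266/55.
Compare the errors: |x - 29/6| = |1223*6 - 29*253|/(253*6) = 1/1518, and |x - 266/55| = |1223*55 - 266*253|/(253*55) = 33/13915.
Cross-multiplying, 1*13915 = 13915 < 50094 = 33*1518, so 1/1518 is smaller: the convergent 29/6 is closer to x than 266/55.

29/6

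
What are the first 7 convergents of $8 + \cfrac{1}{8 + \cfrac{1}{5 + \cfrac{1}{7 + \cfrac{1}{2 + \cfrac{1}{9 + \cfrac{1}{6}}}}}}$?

Using the convergent recurrence p_i = a_i*p_{i-1} + p_{i-2}, q_i = a_i*q_{i-1} + q_{i-2} with p_{-2}=0, p_{-1}=1, q_{-2}=1, q_{-1}=0:
  i=0: a_0=8, p_0 = 8*1 + 0 = 8, q_0 = 8*0 + 1 = 1.
  i=1: a_1=8, p_1 = 8*8 + 1 = 65, q_1 = 8*1 + 0 = 8.
  i=2: a_2=5, p_2 = 5*65 + 8 = 333, q_2 = 5*8 + 1 = 41.
  i=3: a_3=7, p_3 = 7*333 + 65 = 2396, q_3 = 7*41 + 8 = 295.
  i=4: a_4=2, p_4 = 2*2396 + 333 = 5125, q_4 = 2*295 + 41 = 631.
  i=5: a_5=9, p_5 = 9*5125 + 2396 = 48521, q_5 = 9*631 + 295 = 5974.
  i=6: a_6=6, p_6 = 6*48521 + 5125 = 296251, q_6 = 6*5974 + 631 = 36475.

8/1, 65/8, 333/41, 2396/295, 5125/631, 48521/5974, 296251/36475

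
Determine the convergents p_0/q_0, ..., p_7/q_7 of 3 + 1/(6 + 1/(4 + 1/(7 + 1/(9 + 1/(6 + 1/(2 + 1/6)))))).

Using the convergent recurrence p_i = a_i*p_{i-1} + p_{i-2}, q_i = a_i*q_{i-1} + q_{i-2} with p_{-2}=0, p_{-1}=1, q_{-2}=1, q_{-1}=0:
  i=0: a_0=3, p_0 = 3*1 + 0 = 3, q_0 = 3*0 + 1 = 1.
  i=1: a_1=6, p_1 = 6*3 + 1 = 19, q_1 = 6*1 + 0 = 6.
  i=2: a_2=4, p_2 = 4*19 + 3 = 79, q_2 = 4*6 + 1 = 25.
  i=3: a_3=7, p_3 = 7*79 + 19 = 572, q_3 = 7*25 + 6 = 181.
  i=4: a_4=9, p_4 = 9*572 + 79 = 5227, q_4 = 9*181 + 25 = 1654.
  i=5: a_5=6, p_5 = 6*5227 + 572 = 31934, q_5 = 6*1654 + 181 = 10105.
  i=6: a_6=2, p_6 = 2*31934 + 5227 = 69095, q_6 = 2*10105 + 1654 = 21864.
  i=7: a_7=6, p_7 = 6*69095 + 31934 = 446504, q_7 = 6*21864 + 10105 = 141289.

3/1, 19/6, 79/25, 572/181, 5227/1654, 31934/10105, 69095/21864, 446504/141289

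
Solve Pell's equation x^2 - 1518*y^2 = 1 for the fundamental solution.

First expand sqrt(1518) as a continued fraction. With x_i = (sqrt(1518) + m_i)/d_i and (m_0, d_0) = (0, 1): a_0 = floor(sqrt(1518)) = 38, since 38^2 = 1444 <= 1518 < 1521 = 39^2.
Iterate m_{i+1} = d_i*a_i - m_i, d_{i+1} = (1518 - m_{i+1}^2)/d_i, a_{i+1} = floor((a_0 + m_{i+1})/d_{i+1}):
  m_1 = 1*38 - 0 = 38, d_1 = (1518 - 38^2)/1 = 74/1 = 74, a_1 = floor((38 + 38)/74) = 1.
  m_2 = 74*1 - 38 = 36, d_2 = (1518 - 36^2)/74 = 222/74 = 3, a_2 = floor((38 + 36)/3) = 24.
  m_3 = 3*24 - 36 = 36, d_3 = (1518 - 36^2)/3 = 222/3 = 74, a_3 = floor((38 + 36)/74) = 1.
  m_4 = 74*1 - 36 = 38, d_4 = (1518 - 38^2)/74 = 74/74 = 1, a_4 = floor((38 + 38)/1) = 76.
  m_5 = 1*76 - 38 = 38, d_5 = (1518 - 38^2)/1 = 74/1 = 74: (m_5, d_5) = (m_1, d_1) = (38, 74), so from here the quotients repeat a_1, ..., a_4; the period length is 4.
So sqrt(1518) = [38; (1, 24, 1, 76)] with period length k = 4.
k is even, so the fundamental solution of x^2 - 1518y^2 = 1 is (p_{k-1}, q_{k-1}) = (p_3, q_3); compute convergents through index 3.
Convergents (p_i = a_i*p_{i-1} + p_{i-2}, q_i = a_i*q_{i-1} + q_{i-2} with p_{-2}=0, p_{-1}=1, q_{-2}=1, q_{-1}=0):
  i=0: a_0=38, p_0 = 38*1 + 0 = 38, q_0 = 38*0 + 1 = 1.
  i=1: a_1=1, p_1 = 1*38 + 1 = 39, q_1 = 1*1 + 0 = 1.
  i=2: a_2=24, p_2 = 24*39 + 38 = 974, q_2 = 24*1 + 1 = 25.
  i=3: a_3=1, p_3 = 1*974 + 39 = 1013, q_3 = 1*25 + 1 = 26.
Check: 1013^2 - 1518*26^2 = 1026169 - 1026168 = 1, so (x, y) = (1013, 26) solves the equation, and by the theorem it is the least positive solution.

(x, y) = (1013, 26)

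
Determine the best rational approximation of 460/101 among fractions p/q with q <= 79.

337/74

Expand x = 460/101 as a continued fraction with the Euclidean algorithm:
  460 = 4*101 + 56, so a_0 = 4.
  101 = 1*56 + 45, so a_1 = 1.
  56 = 1*45 + 11, so a_2 = 1.
  45 = 4*11 + 1, so a_3 = 4.
  11 = 11*1 + 0, so a_4 = 11.
so x = [4; 1, 1, 4, 11].
Convergents (p_i = a_i*p_{i-1} + p_{i-2}, q_i = a_i*q_{i-1} + q_{i-2} with p_{-2}=0, p_{-1}=1, q_{-2}=1, q_{-1}=0), until the denominator exceeds 79:
  i=0: a_0=4, p_0 = 4*1 + 0 = 4, q_0 = 4*0 + 1 = 1.
  i=1: a_1=1, p_1 = 1*4 + 1 = 5, q_1 = 1*1 + 0 = 1.
  i=2: a_2=1, p_2 = 1*5 + 4 = 9, q_2 = 1*1 + 1 = 2.
  i=3: a_3=4, p_3 = 4*9 + 5 = 41, q_3 = 4*2 + 1 = 9.
  i=4: a_4=11, p_4 = 11*41 + 9 = 460, q_4 = 11*9 + 2 = 101.
q_4 = 101 > 79, so the last convergent with denominator <= 79 is p_3/q_3 = 41/9.
The closest fraction with denominator <= 79 is either p_3/q_3 or the intermediate fraction (k*p_3 + p_2)/(k*q_3 + q_2) with the largest k >= 1 whose denominator stays <= 79; these approach x as k grows, and every other convergent or intermediate fraction in range is farther away.
Largest k: floor((79 - q_2)/q_3) = floor((79 - 2)/9) = 8.
That gives (8*41 + 9)/(8*9 + 2) = 337/74.
Compare the errors: |x - 41/9| = |460*9 - 41*101|/(101*9) = 1/909, and |x - 337/74| = |460*74 - 337*101|/(101*74) = 3/7474.
Cross-multiplying, 3*909 = 2727 < 7474 = 1*7474, so 3/7474 is smaller: the intermediate fraction 337/74 is closer to x than 41/9.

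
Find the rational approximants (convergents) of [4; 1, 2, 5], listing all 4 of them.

4/1, 5/1, 14/3, 75/16

Using the convergent recurrence p_i = a_i*p_{i-1} + p_{i-2}, q_i = a_i*q_{i-1} + q_{i-2} with p_{-2}=0, p_{-1}=1, q_{-2}=1, q_{-1}=0:
  i=0: a_0=4, p_0 = 4*1 + 0 = 4, q_0 = 4*0 + 1 = 1.
  i=1: a_1=1, p_1 = 1*4 + 1 = 5, q_1 = 1*1 + 0 = 1.
  i=2: a_2=2, p_2 = 2*5 + 4 = 14, q_2 = 2*1 + 1 = 3.
  i=3: a_3=5, p_3 = 5*14 + 5 = 75, q_3 = 5*3 + 1 = 16.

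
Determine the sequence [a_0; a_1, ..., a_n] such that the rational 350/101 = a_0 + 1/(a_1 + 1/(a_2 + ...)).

Run the Euclidean algorithm on 350 and 101; the successive quotients are the partial quotients a_0, a_1, ... (each step inverts the fractional part left over by the previous one):
  350 = 3*101 + 47, so a_0 = 3.
  101 = 2*47 + 7, so a_1 = 2.
  47 = 6*7 + 5, so a_2 = 6.
  7 = 1*5 + 2, so a_3 = 1.
  5 = 2*2 + 1, so a_4 = 2.
  2 = 2*1 + 0, so a_5 = 2.
The remainder reaches 0 after 6 divisions, so the expansion has 6 partial quotients, read off in order.

[3; 2, 6, 1, 2, 2]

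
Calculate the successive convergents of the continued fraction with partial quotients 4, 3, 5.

4/1, 13/3, 69/16

Using the convergent recurrence p_i = a_i*p_{i-1} + p_{i-2}, q_i = a_i*q_{i-1} + q_{i-2} with p_{-2}=0, p_{-1}=1, q_{-2}=1, q_{-1}=0:
  i=0: a_0=4, p_0 = 4*1 + 0 = 4, q_0 = 4*0 + 1 = 1.
  i=1: a_1=3, p_1 = 3*4 + 1 = 13, q_1 = 3*1 + 0 = 3.
  i=2: a_2=5, p_2 = 5*13 + 4 = 69, q_2 = 5*3 + 1 = 16.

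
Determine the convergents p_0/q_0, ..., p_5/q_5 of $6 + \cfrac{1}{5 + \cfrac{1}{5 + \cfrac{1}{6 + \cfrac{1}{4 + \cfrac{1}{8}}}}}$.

6/1, 31/5, 161/26, 997/161, 4149/670, 34189/5521

Using the convergent recurrence p_i = a_i*p_{i-1} + p_{i-2}, q_i = a_i*q_{i-1} + q_{i-2} with p_{-2}=0, p_{-1}=1, q_{-2}=1, q_{-1}=0:
  i=0: a_0=6, p_0 = 6*1 + 0 = 6, q_0 = 6*0 + 1 = 1.
  i=1: a_1=5, p_1 = 5*6 + 1 = 31, q_1 = 5*1 + 0 = 5.
  i=2: a_2=5, p_2 = 5*31 + 6 = 161, q_2 = 5*5 + 1 = 26.
  i=3: a_3=6, p_3 = 6*161 + 31 = 997, q_3 = 6*26 + 5 = 161.
  i=4: a_4=4, p_4 = 4*997 + 161 = 4149, q_4 = 4*161 + 26 = 670.
  i=5: a_5=8, p_5 = 8*4149 + 997 = 34189, q_5 = 8*670 + 161 = 5521.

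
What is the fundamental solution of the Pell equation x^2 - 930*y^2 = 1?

First expand sqrt(930) as a continued fraction. With x_i = (sqrt(930) + m_i)/d_i and (m_0, d_0) = (0, 1): a_0 = floor(sqrt(930)) = 30, since 30^2 = 900 <= 930 < 961 = 31^2.
Iterate m_{i+1} = d_i*a_i - m_i, d_{i+1} = (930 - m_{i+1}^2)/d_i, a_{i+1} = floor((a_0 + m_{i+1})/d_{i+1}):
  m_1 = 1*30 - 0 = 30, d_1 = (930 - 30^2)/1 = 30/1 = 30, a_1 = floor((30 + 30)/30) = 2.
  m_2 = 30*2 - 30 = 30, d_2 = (930 - 30^2)/30 = 30/30 = 1, a_2 = floor((30 + 30)/1) = 60.
  m_3 = 1*60 - 30 = 30, d_3 = (930 - 30^2)/1 = 30/1 = 30: (m_3, d_3) = (m_1, d_1) = (30, 30), so from here the quotients repeat a_1, a_2; the period length is 2.
So sqrt(930) = [30; (2, 60)] with period length k = 2.
k is even, so the fundamental solution of x^2 - 930y^2 = 1 is (p_{k-1}, q_{k-1}) = (p_1, q_1); compute convergents through index 1.
Convergents (p_i = a_i*p_{i-1} + p_{i-2}, q_i = a_i*q_{i-1} + q_{i-2} with p_{-2}=0, p_{-1}=1, q_{-2}=1, q_{-1}=0):
  i=0: a_0=30, p_0 = 30*1 + 0 = 30, q_0 = 30*0 + 1 = 1.
  i=1: a_1=2, p_1 = 2*30 + 1 = 61, q_1 = 2*1 + 0 = 2.
Check: 61^2 - 930*2^2 = 3721 - 3720 = 1, so (x, y) = (61, 2) solves the equation, and by the theorem it is the least positive solution.

(x, y) = (61, 2)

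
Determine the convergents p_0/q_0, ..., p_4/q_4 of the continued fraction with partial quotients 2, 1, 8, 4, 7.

Using the convergent recurrence p_i = a_i*p_{i-1} + p_{i-2}, q_i = a_i*q_{i-1} + q_{i-2} with p_{-2}=0, p_{-1}=1, q_{-2}=1, q_{-1}=0:
  i=0: a_0=2, p_0 = 2*1 + 0 = 2, q_0 = 2*0 + 1 = 1.
  i=1: a_1=1, p_1 = 1*2 + 1 = 3, q_1 = 1*1 + 0 = 1.
  i=2: a_2=8, p_2 = 8*3 + 2 = 26, q_2 = 8*1 + 1 = 9.
  i=3: a_3=4, p_3 = 4*26 + 3 = 107, q_3 = 4*9 + 1 = 37.
  i=4: a_4=7, p_4 = 7*107 + 26 = 775, q_4 = 7*37 + 9 = 268.

2/1, 3/1, 26/9, 107/37, 775/268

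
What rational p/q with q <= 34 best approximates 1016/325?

25/8

Expand x = 1016/325 as a continued fraction with the Euclidean algorithm:
  1016 = 3*325 + 41, so a_0 = 3.
  325 = 7*41 + 38, so a_1 = 7.
  41 = 1*38 + 3, so a_2 = 1.
  38 = 12*3 + 2, so a_3 = 12.
  3 = 1*2 + 1, so a_4 = 1.
  2 = 2*1 + 0, so a_5 = 2.
so x = [3; 7, 1, 12, 1, 2].
Convergents (p_i = a_i*p_{i-1} + p_{i-2}, q_i = a_i*q_{i-1} + q_{i-2} with p_{-2}=0, p_{-1}=1, q_{-2}=1, q_{-1}=0), until the denominator exceeds 34:
  i=0: a_0=3, p_0 = 3*1 + 0 = 3, q_0 = 3*0 + 1 = 1.
  i=1: a_1=7, p_1 = 7*3 + 1 = 22, q_1 = 7*1 + 0 = 7.
  i=2: a_2=1, p_2 = 1*22 + 3 = 25, q_2 = 1*7 + 1 = 8.
  i=3: a_3=12, p_3 = 12*25 + 22 = 322, q_3 = 12*8 + 7 = 103.
q_3 = 103 > 34, so the last convergent with denominator <= 34 is p_2/q_2 = 25/8.
The closest fraction with denominator <= 34 is either p_2/q_2 or the intermediate fraction (k*p_2 + p_1)/(k*q_2 + q_1) with the largest k >= 1 whose denominator stays <= 34; these approach x as k grows, and every other convergent or intermediate fraction in range is farther away.
Largest k: floor((34 - q_1)/q_2) = floor((34 - 7)/8) = 3.
That gives (3*25 + 22)/(3*8 + 7) = 97/31.
Compare the errors: |x - 25/8| = |1016*8 - 25*325|/(325*8) = 3/2600, and |x - 97/31| = |1016*31 - 97*325|/(325*31) = 29/10075.
Cross-multiplying, 3*10075 = 30225 < 75400 = 29*2600, so 3/2600 is smaller: the convergent 25/8 is closer to x than 97/31.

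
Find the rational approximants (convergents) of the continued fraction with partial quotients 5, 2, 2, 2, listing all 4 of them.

5/1, 11/2, 27/5, 65/12

Using the convergent recurrence p_i = a_i*p_{i-1} + p_{i-2}, q_i = a_i*q_{i-1} + q_{i-2} with p_{-2}=0, p_{-1}=1, q_{-2}=1, q_{-1}=0:
  i=0: a_0=5, p_0 = 5*1 + 0 = 5, q_0 = 5*0 + 1 = 1.
  i=1: a_1=2, p_1 = 2*5 + 1 = 11, q_1 = 2*1 + 0 = 2.
  i=2: a_2=2, p_2 = 2*11 + 5 = 27, q_2 = 2*2 + 1 = 5.
  i=3: a_3=2, p_3 = 2*27 + 11 = 65, q_3 = 2*5 + 2 = 12.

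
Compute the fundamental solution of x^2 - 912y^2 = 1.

First expand sqrt(912) as a continued fraction. With x_i = (sqrt(912) + m_i)/d_i and (m_0, d_0) = (0, 1): a_0 = floor(sqrt(912)) = 30, since 30^2 = 900 <= 912 < 961 = 31^2.
Iterate m_{i+1} = d_i*a_i - m_i, d_{i+1} = (912 - m_{i+1}^2)/d_i, a_{i+1} = floor((a_0 + m_{i+1})/d_{i+1}):
  m_1 = 1*30 - 0 = 30, d_1 = (912 - 30^2)/1 = 12/1 = 12, a_1 = floor((30 + 30)/12) = 5.
  m_2 = 12*5 - 30 = 30, d_2 = (912 - 30^2)/12 = 12/12 = 1, a_2 = floor((30 + 30)/1) = 60.
  m_3 = 1*60 - 30 = 30, d_3 = (912 - 30^2)/1 = 12/1 = 12: (m_3, d_3) = (m_1, d_1) = (30, 12), so from here the quotients repeat a_1, a_2; the period length is 2.
So sqrt(912) = [30; (5, 60)] with period length k = 2.
k is even, so the fundamental solution of x^2 - 912y^2 = 1 is (p_{k-1}, q_{k-1}) = (p_1, q_1); compute convergents through index 1.
Convergents (p_i = a_i*p_{i-1} + p_{i-2}, q_i = a_i*q_{i-1} + q_{i-2} with p_{-2}=0, p_{-1}=1, q_{-2}=1, q_{-1}=0):
  i=0: a_0=30, p_0 = 30*1 + 0 = 30, q_0 = 30*0 + 1 = 1.
  i=1: a_1=5, p_1 = 5*30 + 1 = 151, q_1 = 5*1 + 0 = 5.
Check: 151^2 - 912*5^2 = 22801 - 22800 = 1, so (x, y) = (151, 5) solves the equation, and by the theorem it is the least positive solution.

(x, y) = (151, 5)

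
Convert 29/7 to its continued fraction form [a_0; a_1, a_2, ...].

[4; 7]

Run the Euclidean algorithm on 29 and 7; the successive quotients are the partial quotients a_0, a_1, ... (each step inverts the fractional part left over by the previous one):
  29 = 4*7 + 1, so a_0 = 4.
  7 = 7*1 + 0, so a_1 = 7.
The remainder reaches 0 after 2 divisions, so the expansion has 2 partial quotients, read off in order.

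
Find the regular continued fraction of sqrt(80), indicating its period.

Write x_i = (sqrt(80) + m_i)/d_i with (m_0, d_0) = (0, 1). a_0 = floor(sqrt(80)) = 8, since 8^2 = 64 <= 80 < 81 = 9^2.
Iterate m_{i+1} = d_i*a_i - m_i, d_{i+1} = (80 - m_{i+1}^2)/d_i, a_{i+1} = floor((a_0 + m_{i+1})/d_{i+1}):
  m_1 = 1*8 - 0 = 8, d_1 = (80 - 8^2)/1 = 16/1 = 16, a_1 = floor((8 + 8)/16) = 1.
  m_2 = 16*1 - 8 = 8, d_2 = (80 - 8^2)/16 = 16/16 = 1, a_2 = floor((8 + 8)/1) = 16.
  m_3 = 1*16 - 8 = 8, d_3 = (80 - 8^2)/1 = 16/1 = 16: (m_3, d_3) = (m_1, d_1) = (8, 16), so from here the quotients repeat a_1, a_2; the period length is 2.
Hence the expansion of sqrt(80) is a_0 = 8 followed by the repeating block 1, 16 (period 2).

[8; (1, 16)]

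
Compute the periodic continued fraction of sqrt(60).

[7; (1, 2, 1, 14)]

Write x_i = (sqrt(60) + m_i)/d_i with (m_0, d_0) = (0, 1). a_0 = floor(sqrt(60)) = 7, since 7^2 = 49 <= 60 < 64 = 8^2.
Iterate m_{i+1} = d_i*a_i - m_i, d_{i+1} = (60 - m_{i+1}^2)/d_i, a_{i+1} = floor((a_0 + m_{i+1})/d_{i+1}):
  m_1 = 1*7 - 0 = 7, d_1 = (60 - 7^2)/1 = 11/1 = 11, a_1 = floor((7 + 7)/11) = 1.
  m_2 = 11*1 - 7 = 4, d_2 = (60 - 4^2)/11 = 44/11 = 4, a_2 = floor((7 + 4)/4) = 2.
  m_3 = 4*2 - 4 = 4, d_3 = (60 - 4^2)/4 = 44/4 = 11, a_3 = floor((7 + 4)/11) = 1.
  m_4 = 11*1 - 4 = 7, d_4 = (60 - 7^2)/11 = 11/11 = 1, a_4 = floor((7 + 7)/1) = 14.
  m_5 = 1*14 - 7 = 7, d_5 = (60 - 7^2)/1 = 11/1 = 11: (m_5, d_5) = (m_1, d_1) = (7, 11), so from here the quotients repeat a_1, ..., a_4; the period length is 4.
Hence the expansion of sqrt(60) is a_0 = 7 followed by the repeating block 1, 2, 1, 14 (period 4).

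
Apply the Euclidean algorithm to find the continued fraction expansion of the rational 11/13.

Run the Euclidean algorithm on 11 and 13; the successive quotients are the partial quotients a_0, a_1, ... (each step inverts the fractional part left over by the previous one):
  11 = 0*13 + 11, so a_0 = 0.
  13 = 1*11 + 2, so a_1 = 1.
  11 = 5*2 + 1, so a_2 = 5.
  2 = 2*1 + 0, so a_3 = 2.
The remainder reaches 0 after 4 divisions, so the expansion has 4 partial quotients, read off in order.

[0; 1, 5, 2]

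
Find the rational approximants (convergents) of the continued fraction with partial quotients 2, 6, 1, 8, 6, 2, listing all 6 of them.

2/1, 13/6, 15/7, 133/62, 813/379, 1759/820

Using the convergent recurrence p_i = a_i*p_{i-1} + p_{i-2}, q_i = a_i*q_{i-1} + q_{i-2} with p_{-2}=0, p_{-1}=1, q_{-2}=1, q_{-1}=0:
  i=0: a_0=2, p_0 = 2*1 + 0 = 2, q_0 = 2*0 + 1 = 1.
  i=1: a_1=6, p_1 = 6*2 + 1 = 13, q_1 = 6*1 + 0 = 6.
  i=2: a_2=1, p_2 = 1*13 + 2 = 15, q_2 = 1*6 + 1 = 7.
  i=3: a_3=8, p_3 = 8*15 + 13 = 133, q_3 = 8*7 + 6 = 62.
  i=4: a_4=6, p_4 = 6*133 + 15 = 813, q_4 = 6*62 + 7 = 379.
  i=5: a_5=2, p_5 = 2*813 + 133 = 1759, q_5 = 2*379 + 62 = 820.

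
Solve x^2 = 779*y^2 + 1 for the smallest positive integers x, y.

First expand sqrt(779) as a continued fraction. With x_i = (sqrt(779) + m_i)/d_i and (m_0, d_0) = (0, 1): a_0 = floor(sqrt(779)) = 27, since 27^2 = 729 <= 779 < 784 = 28^2.
Iterate m_{i+1} = d_i*a_i - m_i, d_{i+1} = (779 - m_{i+1}^2)/d_i, a_{i+1} = floor((a_0 + m_{i+1})/d_{i+1}):
  m_1 = 1*27 - 0 = 27, d_1 = (779 - 27^2)/1 = 50/1 = 50, a_1 = floor((27 + 27)/50) = 1.
  m_2 = 50*1 - 27 = 23, d_2 = (779 - 23^2)/50 = 250/50 = 5, a_2 = floor((27 + 23)/5) = 10.
  m_3 = 5*10 - 23 = 27, d_3 = (779 - 27^2)/5 = 50/5 = 10, a_3 = floor((27 + 27)/10) = 5.
  m_4 = 10*5 - 27 = 23, d_4 = (779 - 23^2)/10 = 250/10 = 25, a_4 = floor((27 + 23)/25) = 2.
  m_5 = 25*2 - 23 = 27, d_5 = (779 - 27^2)/25 = 50/25 = 2, a_5 = floor((27 + 27)/2) = 27.
  m_6 = 2*27 - 27 = 27, d_6 = (779 - 27^2)/2 = 50/2 = 25, a_6 = floor((27 + 27)/25) = 2.
  m_7 = 25*2 - 27 = 23, d_7 = (779 - 23^2)/25 = 250/25 = 10, a_7 = floor((27 + 23)/10) = 5.
  m_8 = 10*5 - 23 = 27, d_8 = (779 - 27^2)/10 = 50/10 = 5, a_8 = floor((27 + 27)/5) = 10.
  m_9 = 5*10 - 27 = 23, d_9 = (779 - 23^2)/5 = 250/5 = 50, a_9 = floor((27 + 23)/50) = 1.
  m_10 = 50*1 - 23 = 27, d_10 = (779 - 27^2)/50 = 50/50 = 1, a_10 = floor((27 + 27)/1) = 54.
  m_11 = 1*54 - 27 = 27, d_11 = (779 - 27^2)/1 = 50/1 = 50: (m_11, d_11) = (m_1, d_1) = (27, 50), so from here the quotients repeat a_1, ..., a_10; the period length is 10.
So sqrt(779) = [27; (1, 10, 5, 2, 27, 2, 5, 10, 1, 54)] with period length k = 10.
k is even, so the fundamental solution of x^2 - 779y^2 = 1 is (p_{k-1}, q_{k-1}) = (p_9, q_9); compute convergents through index 9.
Convergents (p_i = a_i*p_{i-1} + p_{i-2}, q_i = a_i*q_{i-1} + q_{i-2} with p_{-2}=0, p_{-1}=1, q_{-2}=1, q_{-1}=0):
  i=0: a_0=27, p_0 = 27*1 + 0 = 27, q_0 = 27*0 + 1 = 1.
  i=1: a_1=1, p_1 = 1*27 + 1 = 28, q_1 = 1*1 + 0 = 1.
  i=2: a_2=10, p_2 = 10*28 + 27 = 307, q_2 = 10*1 + 1 = 11.
  i=3: a_3=5, p_3 = 5*307 + 28 = 1563, q_3 = 5*11 + 1 = 56.
  i=4: a_4=2, p_4 = 2*1563 + 307 = 3433, q_4 = 2*56 + 11 = 123.
  i=5: a_5=27, p_5 = 27*3433 + 1563 = 94254, q_5 = 27*123 + 56 = 3377.
  i=6: a_6=2, p_6 = 2*94254 + 3433 = 191941, q_6 = 2*3377 + 123 = 6877.
  i=7: a_7=5, p_7 = 5*191941 + 94254 = 1053959, q_7 = 5*6877 + 3377 = 37762.
  i=8: a_8=10, p_8 = 10*1053959 + 191941 = 10731531, q_8 = 10*37762 + 6877 = 384497.
  i=9: a_9=1, p_9 = 1*10731531 + 1053959 = 11785490, q_9 = 1*384497 + 37762 = 422259.
Check: 11785490^2 - 779*422259^2 = 138897774540100 - 138897774540099 = 1, so (x, y) = (11785490, 422259) solves the equation, and by the theorem it is the least positive solution.

(x, y) = (11785490, 422259)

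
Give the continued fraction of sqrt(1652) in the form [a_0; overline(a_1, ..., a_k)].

[40; overline(1, 1, 1, 4, 2, 2, 2, 4, 1, 1, 1, 80)]

Write x_i = (sqrt(1652) + m_i)/d_i with (m_0, d_0) = (0, 1). a_0 = floor(sqrt(1652)) = 40, since 40^2 = 1600 <= 1652 < 1681 = 41^2.
Iterate m_{i+1} = d_i*a_i - m_i, d_{i+1} = (1652 - m_{i+1}^2)/d_i, a_{i+1} = floor((a_0 + m_{i+1})/d_{i+1}):
  m_1 = 1*40 - 0 = 40, d_1 = (1652 - 40^2)/1 = 52/1 = 52, a_1 = floor((40 + 40)/52) = 1.
  m_2 = 52*1 - 40 = 12, d_2 = (1652 - 12^2)/52 = 1508/52 = 29, a_2 = floor((40 + 12)/29) = 1.
  m_3 = 29*1 - 12 = 17, d_3 = (1652 - 17^2)/29 = 1363/29 = 47, a_3 = floor((40 + 17)/47) = 1.
  m_4 = 47*1 - 17 = 30, d_4 = (1652 - 30^2)/47 = 752/47 = 16, a_4 = floor((40 + 30)/16) = 4.
  m_5 = 16*4 - 30 = 34, d_5 = (1652 - 34^2)/16 = 496/16 = 31, a_5 = floor((40 + 34)/31) = 2.
  m_6 = 31*2 - 34 = 28, d_6 = (1652 - 28^2)/31 = 868/31 = 28, a_6 = floor((40 + 28)/28) = 2.
  m_7 = 28*2 - 28 = 28, d_7 = (1652 - 28^2)/28 = 868/28 = 31, a_7 = floor((40 + 28)/31) = 2.
  m_8 = 31*2 - 28 = 34, d_8 = (1652 - 34^2)/31 = 496/31 = 16, a_8 = floor((40 + 34)/16) = 4.
  m_9 = 16*4 - 34 = 30, d_9 = (1652 - 30^2)/16 = 752/16 = 47, a_9 = floor((40 + 30)/47) = 1.
  m_10 = 47*1 - 30 = 17, d_10 = (1652 - 17^2)/47 = 1363/47 = 29, a_10 = floor((40 + 17)/29) = 1.
  m_11 = 29*1 - 17 = 12, d_11 = (1652 - 12^2)/29 = 1508/29 = 52, a_11 = floor((40 + 12)/52) = 1.
  m_12 = 52*1 - 12 = 40, d_12 = (1652 - 40^2)/52 = 52/52 = 1, a_12 = floor((40 + 40)/1) = 80.
  m_13 = 1*80 - 40 = 40, d_13 = (1652 - 40^2)/1 = 52/1 = 52: (m_13, d_13) = (m_1, d_1) = (40, 52), so from here the quotients repeat a_1, ..., a_12; the period length is 12.
Hence the expansion of sqrt(1652) is a_0 = 40 followed by the repeating block 1, 1, 1, 4, 2, 2, 2, 4, 1, 1, 1, 80 (period 12).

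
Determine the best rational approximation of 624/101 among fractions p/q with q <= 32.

173/28

Expand x = 624/101 as a continued fraction with the Euclidean algorithm:
  624 = 6*101 + 18, so a_0 = 6.
  101 = 5*18 + 11, so a_1 = 5.
  18 = 1*11 + 7, so a_2 = 1.
  11 = 1*7 + 4, so a_3 = 1.
  7 = 1*4 + 3, so a_4 = 1.
  4 = 1*3 + 1, so a_5 = 1.
  3 = 3*1 + 0, so a_6 = 3.
so x = [6; 5, 1, 1, 1, 1, 3].
Convergents (p_i = a_i*p_{i-1} + p_{i-2}, q_i = a_i*q_{i-1} + q_{i-2} with p_{-2}=0, p_{-1}=1, q_{-2}=1, q_{-1}=0), until the denominator exceeds 32:
  i=0: a_0=6, p_0 = 6*1 + 0 = 6, q_0 = 6*0 + 1 = 1.
  i=1: a_1=5, p_1 = 5*6 + 1 = 31, q_1 = 5*1 + 0 = 5.
  i=2: a_2=1, p_2 = 1*31 + 6 = 37, q_2 = 1*5 + 1 = 6.
  i=3: a_3=1, p_3 = 1*37 + 31 = 68, q_3 = 1*6 + 5 = 11.
  i=4: a_4=1, p_4 = 1*68 + 37 = 105, q_4 = 1*11 + 6 = 17.
  i=5: a_5=1, p_5 = 1*105 + 68 = 173, q_5 = 1*17 + 11 = 28.
  i=6: a_6=3, p_6 = 3*173 + 105 = 624, q_6 = 3*28 + 17 = 101.
q_6 = 101 > 32, so the last convergent with denominator <= 32 is p_5/q_5 = 173/28.
The closest fraction with denominator <= 32 is either p_5/q_5 or the intermediate fraction (k*p_5 + p_4)/(k*q_5 + q_4) with the largest k >= 1 whose denominator stays <= 32; these approach x as k grows, and every other convergent or intermediate fraction in range is farther away.
Largest k: floor((32 - q_4)/q_5) = floor((32 - 17)/28) = 0.
Since k = 0, no intermediate fraction beyond p_5/q_5 has denominator <= 32, so the convergent 173/28 is the closest (its error is |624*28 - 173*101|/(101*28) = 1/2828).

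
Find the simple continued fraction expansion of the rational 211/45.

Run the Euclidean algorithm on 211 and 45; the successive quotients are the partial quotients a_0, a_1, ... (each step inverts the fractional part left over by the previous one):
  211 = 4*45 + 31, so a_0 = 4.
  45 = 1*31 + 14, so a_1 = 1.
  31 = 2*14 + 3, so a_2 = 2.
  14 = 4*3 + 2, so a_3 = 4.
  3 = 1*2 + 1, so a_4 = 1.
  2 = 2*1 + 0, so a_5 = 2.
The remainder reaches 0 after 6 divisions, so the expansion has 6 partial quotients, read off in order.

[4; 1, 2, 4, 1, 2]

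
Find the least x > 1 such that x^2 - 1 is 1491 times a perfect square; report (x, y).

First expand sqrt(1491) as a continued fraction. With x_i = (sqrt(1491) + m_i)/d_i and (m_0, d_0) = (0, 1): a_0 = floor(sqrt(1491)) = 38, since 38^2 = 1444 <= 1491 < 1521 = 39^2.
Iterate m_{i+1} = d_i*a_i - m_i, d_{i+1} = (1491 - m_{i+1}^2)/d_i, a_{i+1} = floor((a_0 + m_{i+1})/d_{i+1}):
  m_1 = 1*38 - 0 = 38, d_1 = (1491 - 38^2)/1 = 47/1 = 47, a_1 = floor((38 + 38)/47) = 1.
  m_2 = 47*1 - 38 = 9, d_2 = (1491 - 9^2)/47 = 1410/47 = 30, a_2 = floor((38 + 9)/30) = 1.
  m_3 = 30*1 - 9 = 21, d_3 = (1491 - 21^2)/30 = 1050/30 = 35, a_3 = floor((38 + 21)/35) = 1.
  m_4 = 35*1 - 21 = 14, d_4 = (1491 - 14^2)/35 = 1295/35 = 37, a_4 = floor((38 + 14)/37) = 1.
  m_5 = 37*1 - 14 = 23, d_5 = (1491 - 23^2)/37 = 962/37 = 26, a_5 = floor((38 + 23)/26) = 2.
  m_6 = 26*2 - 23 = 29, d_6 = (1491 - 29^2)/26 = 650/26 = 25, a_6 = floor((38 + 29)/25) = 2.
  m_7 = 25*2 - 29 = 21, d_7 = (1491 - 21^2)/25 = 1050/25 = 42, a_7 = floor((38 + 21)/42) = 1.
  m_8 = 42*1 - 21 = 21, d_8 = (1491 - 21^2)/42 = 1050/42 = 25, a_8 = floor((38 + 21)/25) = 2.
  m_9 = 25*2 - 21 = 29, d_9 = (1491 - 29^2)/25 = 650/25 = 26, a_9 = floor((38 + 29)/26) = 2.
  m_10 = 26*2 - 29 = 23, d_10 = (1491 - 23^2)/26 = 962/26 = 37, a_10 = floor((38 + 23)/37) = 1.
  m_11 = 37*1 - 23 = 14, d_11 = (1491 - 14^2)/37 = 1295/37 = 35, a_11 = floor((38 + 14)/35) = 1.
  m_12 = 35*1 - 14 = 21, d_12 = (1491 - 21^2)/35 = 1050/35 = 30, a_12 = floor((38 + 21)/30) = 1.
  m_13 = 30*1 - 21 = 9, d_13 = (1491 - 9^2)/30 = 1410/30 = 47, a_13 = floor((38 + 9)/47) = 1.
  m_14 = 47*1 - 9 = 38, d_14 = (1491 - 38^2)/47 = 47/47 = 1, a_14 = floor((38 + 38)/1) = 76.
  m_15 = 1*76 - 38 = 38, d_15 = (1491 - 38^2)/1 = 47/1 = 47: (m_15, d_15) = (m_1, d_1) = (38, 47), so from here the quotients repeat a_1, ..., a_14; the period length is 14.
So sqrt(1491) = [38; (1, 1, 1, 1, 2, 2, 1, 2, 2, 1, 1, 1, 1, 76)] with period length k = 14.
k is even, so the fundamental solution of x^2 - 1491y^2 = 1 is (p_{k-1}, q_{k-1}) = (p_13, q_13); compute convergents through index 13.
Convergents (p_i = a_i*p_{i-1} + p_{i-2}, q_i = a_i*q_{i-1} + q_{i-2} with p_{-2}=0, p_{-1}=1, q_{-2}=1, q_{-1}=0):
  i=0: a_0=38, p_0 = 38*1 + 0 = 38, q_0 = 38*0 + 1 = 1.
  i=1: a_1=1, p_1 = 1*38 + 1 = 39, q_1 = 1*1 + 0 = 1.
  i=2: a_2=1, p_2 = 1*39 + 38 = 77, q_2 = 1*1 + 1 = 2.
  i=3: a_3=1, p_3 = 1*77 + 39 = 116, q_3 = 1*2 + 1 = 3.
  i=4: a_4=1, p_4 = 1*116 + 77 = 193, q_4 = 1*3 + 2 = 5.
  i=5: a_5=2, p_5 = 2*193 + 116 = 502, q_5 = 2*5 + 3 = 13.
  i=6: a_6=2, p_6 = 2*502 + 193 = 1197, q_6 = 2*13 + 5 = 31.
  i=7: a_7=1, p_7 = 1*1197 + 502 = 1699, q_7 = 1*31 + 13 = 44.
  i=8: a_8=2, p_8 = 2*1699 + 1197 = 4595, q_8 = 2*44 + 31 = 119.
  i=9: a_9=2, p_9 = 2*4595 + 1699 = 10889, q_9 = 2*119 + 44 = 282.
  i=10: a_10=1, p_10 = 1*10889 + 4595 = 15484, q_10 = 1*282 + 119 = 401.
  i=11: a_11=1, p_11 = 1*15484 + 10889 = 26373, q_11 = 1*401 + 282 = 683.
  i=12: a_12=1, p_12 = 1*26373 + 15484 = 41857, q_12 = 1*683 + 401 = 1084.
  i=13: a_13=1, p_13 = 1*41857 + 26373 = 68230, q_13 = 1*1084 + 683 = 1767.
Check: 68230^2 - 1491*1767^2 = 4655332900 - 4655332899 = 1, so (x, y) = (68230, 1767) solves the equation, and by the theorem it is the least positive solution.

(x, y) = (68230, 1767)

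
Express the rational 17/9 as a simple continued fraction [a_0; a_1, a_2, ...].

Run the Euclidean algorithm on 17 and 9; the successive quotients are the partial quotients a_0, a_1, ... (each step inverts the fractional part left over by the previous one):
  17 = 1*9 + 8, so a_0 = 1.
  9 = 1*8 + 1, so a_1 = 1.
  8 = 8*1 + 0, so a_2 = 8.
The remainder reaches 0 after 3 divisions, so the expansion has 3 partial quotients, read off in order.

[1; 1, 8]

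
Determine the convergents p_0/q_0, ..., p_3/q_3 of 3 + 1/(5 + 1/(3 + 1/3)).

3/1, 16/5, 51/16, 169/53

Using the convergent recurrence p_i = a_i*p_{i-1} + p_{i-2}, q_i = a_i*q_{i-1} + q_{i-2} with p_{-2}=0, p_{-1}=1, q_{-2}=1, q_{-1}=0:
  i=0: a_0=3, p_0 = 3*1 + 0 = 3, q_0 = 3*0 + 1 = 1.
  i=1: a_1=5, p_1 = 5*3 + 1 = 16, q_1 = 5*1 + 0 = 5.
  i=2: a_2=3, p_2 = 3*16 + 3 = 51, q_2 = 3*5 + 1 = 16.
  i=3: a_3=3, p_3 = 3*51 + 16 = 169, q_3 = 3*16 + 5 = 53.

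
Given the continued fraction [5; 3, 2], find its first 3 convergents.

5/1, 16/3, 37/7

Using the convergent recurrence p_i = a_i*p_{i-1} + p_{i-2}, q_i = a_i*q_{i-1} + q_{i-2} with p_{-2}=0, p_{-1}=1, q_{-2}=1, q_{-1}=0:
  i=0: a_0=5, p_0 = 5*1 + 0 = 5, q_0 = 5*0 + 1 = 1.
  i=1: a_1=3, p_1 = 3*5 + 1 = 16, q_1 = 3*1 + 0 = 3.
  i=2: a_2=2, p_2 = 2*16 + 5 = 37, q_2 = 2*3 + 1 = 7.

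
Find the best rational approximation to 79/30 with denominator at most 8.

21/8

Expand x = 79/30 as a continued fraction with the Euclidean algorithm:
  79 = 2*30 + 19, so a_0 = 2.
  30 = 1*19 + 11, so a_1 = 1.
  19 = 1*11 + 8, so a_2 = 1.
  11 = 1*8 + 3, so a_3 = 1.
  8 = 2*3 + 2, so a_4 = 2.
  3 = 1*2 + 1, so a_5 = 1.
  2 = 2*1 + 0, so a_6 = 2.
so x = [2; 1, 1, 1, 2, 1, 2].
Convergents (p_i = a_i*p_{i-1} + p_{i-2}, q_i = a_i*q_{i-1} + q_{i-2} with p_{-2}=0, p_{-1}=1, q_{-2}=1, q_{-1}=0), until the denominator exceeds 8:
  i=0: a_0=2, p_0 = 2*1 + 0 = 2, q_0 = 2*0 + 1 = 1.
  i=1: a_1=1, p_1 = 1*2 + 1 = 3, q_1 = 1*1 + 0 = 1.
  i=2: a_2=1, p_2 = 1*3 + 2 = 5, q_2 = 1*1 + 1 = 2.
  i=3: a_3=1, p_3 = 1*5 + 3 = 8, q_3 = 1*2 + 1 = 3.
  i=4: a_4=2, p_4 = 2*8 + 5 = 21, q_4 = 2*3 + 2 = 8.
  i=5: a_5=1, p_5 = 1*21 + 8 = 29, q_5 = 1*8 + 3 = 11.
q_5 = 11 > 8, so the last convergent with denominator <= 8 is p_4/q_4 = 21/8.
The closest fraction with denominator <= 8 is either p_4/q_4 or the intermediate fraction (k*p_4 + p_3)/(k*q_4 + q_3) with the largest k >= 1 whose denominator stays <= 8; these approach x as k grows, and every other convergent or intermediate fraction in range is farther away.
Largest k: floor((8 - q_3)/q_4) = floor((8 - 3)/8) = 0.
Since k = 0, no intermediate fraction beyond p_4/q_4 has denominator <= 8, so the convergent 21/8 is the closest (its error is |79*8 - 21*30|/(30*8) = 2/240).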